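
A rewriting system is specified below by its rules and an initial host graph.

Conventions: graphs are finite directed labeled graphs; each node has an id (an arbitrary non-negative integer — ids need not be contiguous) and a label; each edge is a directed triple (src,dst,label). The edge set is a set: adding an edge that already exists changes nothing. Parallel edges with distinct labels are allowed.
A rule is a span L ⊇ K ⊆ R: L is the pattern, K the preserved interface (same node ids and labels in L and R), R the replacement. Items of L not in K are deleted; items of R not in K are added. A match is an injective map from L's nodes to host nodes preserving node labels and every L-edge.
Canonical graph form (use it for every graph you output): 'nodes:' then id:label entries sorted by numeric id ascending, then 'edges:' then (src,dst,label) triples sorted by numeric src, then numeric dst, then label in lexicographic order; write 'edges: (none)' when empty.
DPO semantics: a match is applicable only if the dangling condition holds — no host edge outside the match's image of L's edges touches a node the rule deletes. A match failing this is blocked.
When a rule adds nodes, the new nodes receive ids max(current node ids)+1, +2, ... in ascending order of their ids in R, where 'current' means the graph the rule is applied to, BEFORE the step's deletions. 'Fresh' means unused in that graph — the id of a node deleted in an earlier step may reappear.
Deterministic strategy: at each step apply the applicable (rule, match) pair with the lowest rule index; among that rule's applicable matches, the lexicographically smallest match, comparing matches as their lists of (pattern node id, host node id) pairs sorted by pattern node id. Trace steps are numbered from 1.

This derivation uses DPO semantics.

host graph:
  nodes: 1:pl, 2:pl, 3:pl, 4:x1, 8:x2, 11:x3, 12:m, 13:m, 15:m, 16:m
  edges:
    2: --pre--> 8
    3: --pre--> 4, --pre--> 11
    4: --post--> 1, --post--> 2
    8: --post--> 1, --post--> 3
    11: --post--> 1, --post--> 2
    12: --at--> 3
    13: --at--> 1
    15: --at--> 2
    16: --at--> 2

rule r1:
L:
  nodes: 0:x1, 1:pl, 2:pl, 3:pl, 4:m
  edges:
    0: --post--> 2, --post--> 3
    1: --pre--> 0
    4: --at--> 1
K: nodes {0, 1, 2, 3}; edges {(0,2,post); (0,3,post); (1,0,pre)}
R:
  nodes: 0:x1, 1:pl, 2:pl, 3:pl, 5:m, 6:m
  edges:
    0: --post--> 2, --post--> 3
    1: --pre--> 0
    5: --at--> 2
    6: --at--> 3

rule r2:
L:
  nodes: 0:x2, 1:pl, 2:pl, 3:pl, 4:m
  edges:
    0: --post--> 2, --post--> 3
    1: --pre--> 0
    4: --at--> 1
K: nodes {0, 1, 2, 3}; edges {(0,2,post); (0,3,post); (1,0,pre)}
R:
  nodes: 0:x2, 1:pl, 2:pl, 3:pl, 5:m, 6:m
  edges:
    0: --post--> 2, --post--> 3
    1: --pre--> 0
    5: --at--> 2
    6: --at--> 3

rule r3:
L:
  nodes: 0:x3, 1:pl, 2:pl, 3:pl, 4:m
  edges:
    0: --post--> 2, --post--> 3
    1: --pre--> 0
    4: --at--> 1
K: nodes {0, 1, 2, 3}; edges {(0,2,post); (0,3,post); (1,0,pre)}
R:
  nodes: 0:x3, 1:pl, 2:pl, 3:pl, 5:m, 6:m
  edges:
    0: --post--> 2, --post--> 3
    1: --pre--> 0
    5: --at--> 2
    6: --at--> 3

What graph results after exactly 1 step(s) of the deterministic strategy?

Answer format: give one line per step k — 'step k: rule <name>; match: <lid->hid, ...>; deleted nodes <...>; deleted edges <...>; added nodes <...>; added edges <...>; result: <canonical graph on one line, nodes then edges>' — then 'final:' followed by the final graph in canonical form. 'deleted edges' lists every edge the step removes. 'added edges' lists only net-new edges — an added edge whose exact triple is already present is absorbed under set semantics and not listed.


step 1: rule r1; match: 0->4, 1->3, 2->1, 3->2, 4->12; deleted nodes 12; deleted edges (12,3,at); added nodes 17, 18; added edges (17,1,at); (18,2,at); result: nodes: 1:pl, 2:pl, 3:pl, 4:x1, 8:x2, 11:x3, 13:m, 15:m, 16:m, 17:m, 18:m edges: (2,8,pre); (3,4,pre); (3,11,pre); (4,1,post); (4,2,post); (8,1,post); (8,3,post); (11,1,post); (11,2,post); (13,1,at); (15,2,at); (16,2,at); (17,1,at); (18,2,at)
final:
nodes: 1:pl, 2:pl, 3:pl, 4:x1, 8:x2, 11:x3, 13:m, 15:m, 16:m, 17:m, 18:m
edges: (2,8,pre); (3,4,pre); (3,11,pre); (4,1,post); (4,2,post); (8,1,post); (8,3,post); (11,1,post); (11,2,post); (13,1,at); (15,2,at); (16,2,at); (17,1,at); (18,2,at)


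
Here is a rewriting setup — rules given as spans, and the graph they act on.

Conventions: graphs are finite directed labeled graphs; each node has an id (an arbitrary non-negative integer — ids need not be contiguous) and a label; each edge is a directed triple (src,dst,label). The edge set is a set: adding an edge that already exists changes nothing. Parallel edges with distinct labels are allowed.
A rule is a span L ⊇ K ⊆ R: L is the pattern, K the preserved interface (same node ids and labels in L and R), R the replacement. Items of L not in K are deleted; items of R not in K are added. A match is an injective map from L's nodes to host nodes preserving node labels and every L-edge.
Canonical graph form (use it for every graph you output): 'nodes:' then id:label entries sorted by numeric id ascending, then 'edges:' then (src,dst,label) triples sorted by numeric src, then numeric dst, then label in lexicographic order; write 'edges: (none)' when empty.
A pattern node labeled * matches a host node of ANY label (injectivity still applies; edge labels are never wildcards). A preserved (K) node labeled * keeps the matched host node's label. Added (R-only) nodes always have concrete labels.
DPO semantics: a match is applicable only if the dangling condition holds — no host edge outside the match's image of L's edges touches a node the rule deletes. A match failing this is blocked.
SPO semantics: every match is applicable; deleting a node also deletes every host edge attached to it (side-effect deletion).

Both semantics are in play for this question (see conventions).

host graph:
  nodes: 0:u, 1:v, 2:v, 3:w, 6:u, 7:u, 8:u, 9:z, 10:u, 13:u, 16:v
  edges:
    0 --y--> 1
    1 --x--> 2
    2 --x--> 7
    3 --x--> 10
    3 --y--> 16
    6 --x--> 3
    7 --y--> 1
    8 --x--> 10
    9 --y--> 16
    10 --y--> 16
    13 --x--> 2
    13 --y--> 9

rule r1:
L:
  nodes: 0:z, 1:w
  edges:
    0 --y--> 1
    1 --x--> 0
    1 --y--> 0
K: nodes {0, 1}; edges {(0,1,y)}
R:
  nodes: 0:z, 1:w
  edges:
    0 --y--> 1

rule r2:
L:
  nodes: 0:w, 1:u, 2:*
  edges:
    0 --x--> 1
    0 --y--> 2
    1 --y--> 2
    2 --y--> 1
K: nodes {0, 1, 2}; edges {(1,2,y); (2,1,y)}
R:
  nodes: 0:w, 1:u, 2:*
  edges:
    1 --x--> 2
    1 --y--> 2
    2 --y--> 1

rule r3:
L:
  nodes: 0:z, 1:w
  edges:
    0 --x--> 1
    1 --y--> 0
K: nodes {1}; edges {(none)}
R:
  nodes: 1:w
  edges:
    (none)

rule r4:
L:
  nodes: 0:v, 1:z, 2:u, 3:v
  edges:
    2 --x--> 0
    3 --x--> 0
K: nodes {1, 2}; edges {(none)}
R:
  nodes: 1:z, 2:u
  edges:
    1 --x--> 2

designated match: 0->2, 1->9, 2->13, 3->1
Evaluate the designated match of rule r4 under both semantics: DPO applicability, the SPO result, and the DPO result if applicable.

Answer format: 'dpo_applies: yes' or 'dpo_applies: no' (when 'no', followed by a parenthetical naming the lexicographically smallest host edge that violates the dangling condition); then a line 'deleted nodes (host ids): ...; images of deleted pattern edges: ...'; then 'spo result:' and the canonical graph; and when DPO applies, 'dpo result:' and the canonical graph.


dpo_applies: no
(the rule deletes node 1, which keeps host edge (0,1,y) outside the match image — the dangling condition fails, DPO blocks; SPO proceeds and side-deletes such edges)
deleted nodes (host ids): 1, 2; images of deleted pattern edges: (1,2,x); (13,2,x)
spo result:
nodes: 0:u, 3:w, 6:u, 7:u, 8:u, 9:z, 10:u, 13:u, 16:v
edges: (3,10,x); (3,16,y); (6,3,x); (8,10,x); (9,13,x); (9,16,y); (10,16,y); (13,9,y)


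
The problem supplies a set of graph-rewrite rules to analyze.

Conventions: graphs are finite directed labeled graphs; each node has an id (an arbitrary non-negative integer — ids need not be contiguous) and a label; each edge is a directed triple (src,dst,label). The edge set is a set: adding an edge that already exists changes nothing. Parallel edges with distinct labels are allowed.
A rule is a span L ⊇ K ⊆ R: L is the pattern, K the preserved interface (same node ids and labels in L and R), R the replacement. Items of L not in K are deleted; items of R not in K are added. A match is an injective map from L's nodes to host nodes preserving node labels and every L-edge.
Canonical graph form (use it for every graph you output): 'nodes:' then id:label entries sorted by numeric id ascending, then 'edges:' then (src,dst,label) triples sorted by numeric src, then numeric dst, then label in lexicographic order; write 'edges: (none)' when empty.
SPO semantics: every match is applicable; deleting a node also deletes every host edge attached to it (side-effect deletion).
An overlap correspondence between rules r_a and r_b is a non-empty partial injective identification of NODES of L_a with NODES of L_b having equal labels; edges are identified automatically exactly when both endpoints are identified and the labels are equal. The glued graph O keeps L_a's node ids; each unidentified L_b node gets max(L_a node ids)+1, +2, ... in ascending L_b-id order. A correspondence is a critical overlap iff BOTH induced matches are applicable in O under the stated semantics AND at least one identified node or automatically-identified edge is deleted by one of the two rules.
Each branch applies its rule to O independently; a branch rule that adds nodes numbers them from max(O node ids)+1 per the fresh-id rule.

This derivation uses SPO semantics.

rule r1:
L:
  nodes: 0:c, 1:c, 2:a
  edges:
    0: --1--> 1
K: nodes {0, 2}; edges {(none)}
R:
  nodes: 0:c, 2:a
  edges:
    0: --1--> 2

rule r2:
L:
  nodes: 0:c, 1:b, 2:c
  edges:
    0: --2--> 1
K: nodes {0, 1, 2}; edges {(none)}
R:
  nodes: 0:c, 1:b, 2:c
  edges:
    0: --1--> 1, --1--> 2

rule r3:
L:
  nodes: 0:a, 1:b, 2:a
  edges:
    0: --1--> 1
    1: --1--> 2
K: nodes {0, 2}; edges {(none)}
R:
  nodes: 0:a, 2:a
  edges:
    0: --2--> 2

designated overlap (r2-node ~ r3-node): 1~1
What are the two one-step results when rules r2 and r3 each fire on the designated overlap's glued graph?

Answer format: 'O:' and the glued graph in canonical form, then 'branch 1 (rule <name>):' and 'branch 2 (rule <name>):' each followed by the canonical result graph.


O:
nodes: 0:c, 1:b, 2:c, 3:a, 4:a
edges: (0,1,2); (1,4,1); (3,1,1)
branch 1 (rule r2):
nodes: 0:c, 1:b, 2:c, 3:a, 4:a
edges: (0,1,1); (0,2,1); (1,4,1); (3,1,1)
branch 2 (rule r3):
nodes: 0:c, 2:c, 3:a, 4:a
edges: (3,4,2)


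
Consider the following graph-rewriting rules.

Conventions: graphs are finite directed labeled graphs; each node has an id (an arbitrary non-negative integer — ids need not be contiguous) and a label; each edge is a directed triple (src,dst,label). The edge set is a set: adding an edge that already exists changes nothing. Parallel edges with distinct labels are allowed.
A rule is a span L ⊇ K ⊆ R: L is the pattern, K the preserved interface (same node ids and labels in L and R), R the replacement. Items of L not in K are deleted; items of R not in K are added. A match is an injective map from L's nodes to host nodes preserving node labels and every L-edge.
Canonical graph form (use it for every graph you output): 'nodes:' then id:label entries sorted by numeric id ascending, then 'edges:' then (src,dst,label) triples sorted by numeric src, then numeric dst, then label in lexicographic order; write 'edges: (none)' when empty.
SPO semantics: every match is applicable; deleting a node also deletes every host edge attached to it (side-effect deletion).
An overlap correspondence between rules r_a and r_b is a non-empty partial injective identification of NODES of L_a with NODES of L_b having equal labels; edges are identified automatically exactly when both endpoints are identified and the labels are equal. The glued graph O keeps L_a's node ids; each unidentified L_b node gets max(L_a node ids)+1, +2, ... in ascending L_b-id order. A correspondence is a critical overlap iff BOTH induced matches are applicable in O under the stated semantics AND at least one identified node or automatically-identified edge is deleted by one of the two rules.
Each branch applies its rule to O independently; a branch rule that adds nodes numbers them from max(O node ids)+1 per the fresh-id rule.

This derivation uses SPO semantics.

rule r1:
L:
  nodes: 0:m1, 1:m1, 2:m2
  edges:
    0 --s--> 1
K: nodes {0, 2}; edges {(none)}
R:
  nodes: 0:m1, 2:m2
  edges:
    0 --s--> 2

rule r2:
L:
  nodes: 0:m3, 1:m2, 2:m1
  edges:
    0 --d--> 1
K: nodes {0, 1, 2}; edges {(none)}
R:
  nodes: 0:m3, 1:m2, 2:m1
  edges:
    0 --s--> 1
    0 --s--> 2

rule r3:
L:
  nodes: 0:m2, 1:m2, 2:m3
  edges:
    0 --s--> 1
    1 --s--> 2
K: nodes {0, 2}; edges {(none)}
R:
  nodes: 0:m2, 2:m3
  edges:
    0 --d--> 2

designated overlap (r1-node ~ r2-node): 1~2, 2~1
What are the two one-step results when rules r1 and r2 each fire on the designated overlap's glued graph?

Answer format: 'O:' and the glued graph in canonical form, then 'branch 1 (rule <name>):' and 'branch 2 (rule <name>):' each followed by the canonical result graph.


O:
nodes: 0:m1, 1:m1, 2:m2, 3:m3
edges: (0,1,s); (3,2,d)
branch 1 (rule r1):
nodes: 0:m1, 2:m2, 3:m3
edges: (0,2,s); (3,2,d)
branch 2 (rule r2):
nodes: 0:m1, 1:m1, 2:m2, 3:m3
edges: (0,1,s); (3,1,s); (3,2,s)


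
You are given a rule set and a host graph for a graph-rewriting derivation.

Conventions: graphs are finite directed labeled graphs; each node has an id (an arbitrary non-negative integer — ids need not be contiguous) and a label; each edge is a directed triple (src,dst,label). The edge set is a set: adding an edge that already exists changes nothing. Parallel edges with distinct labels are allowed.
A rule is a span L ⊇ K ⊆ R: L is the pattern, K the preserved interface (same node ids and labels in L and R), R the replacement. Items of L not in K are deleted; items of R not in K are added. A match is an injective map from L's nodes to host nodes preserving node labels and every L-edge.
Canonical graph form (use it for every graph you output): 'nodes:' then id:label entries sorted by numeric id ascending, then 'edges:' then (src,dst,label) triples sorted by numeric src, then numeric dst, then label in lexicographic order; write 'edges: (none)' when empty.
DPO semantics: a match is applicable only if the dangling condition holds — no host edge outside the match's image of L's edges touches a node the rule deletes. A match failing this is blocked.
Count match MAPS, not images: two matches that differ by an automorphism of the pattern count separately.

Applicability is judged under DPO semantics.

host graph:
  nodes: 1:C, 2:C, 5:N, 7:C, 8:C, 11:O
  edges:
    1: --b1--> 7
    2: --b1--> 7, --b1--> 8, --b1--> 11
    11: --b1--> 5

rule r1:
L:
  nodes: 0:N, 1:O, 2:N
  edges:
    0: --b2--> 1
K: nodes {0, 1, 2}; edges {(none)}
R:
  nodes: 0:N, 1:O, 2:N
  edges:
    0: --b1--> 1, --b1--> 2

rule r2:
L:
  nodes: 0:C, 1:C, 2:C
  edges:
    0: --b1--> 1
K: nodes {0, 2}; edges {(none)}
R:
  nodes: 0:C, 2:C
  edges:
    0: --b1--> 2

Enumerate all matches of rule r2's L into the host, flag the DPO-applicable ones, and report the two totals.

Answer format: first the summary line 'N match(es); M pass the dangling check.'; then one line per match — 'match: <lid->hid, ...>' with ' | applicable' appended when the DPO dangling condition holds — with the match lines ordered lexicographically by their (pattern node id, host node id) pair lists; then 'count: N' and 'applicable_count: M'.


6 match(es); 2 pass the dangling check.
match: 0->1, 1->7, 2->2
match: 0->1, 1->7, 2->8
match: 0->2, 1->7, 2->1
match: 0->2, 1->7, 2->8
match: 0->2, 1->8, 2->1 | applicable
match: 0->2, 1->8, 2->7 | applicable
count: 6
applicable_count: 2


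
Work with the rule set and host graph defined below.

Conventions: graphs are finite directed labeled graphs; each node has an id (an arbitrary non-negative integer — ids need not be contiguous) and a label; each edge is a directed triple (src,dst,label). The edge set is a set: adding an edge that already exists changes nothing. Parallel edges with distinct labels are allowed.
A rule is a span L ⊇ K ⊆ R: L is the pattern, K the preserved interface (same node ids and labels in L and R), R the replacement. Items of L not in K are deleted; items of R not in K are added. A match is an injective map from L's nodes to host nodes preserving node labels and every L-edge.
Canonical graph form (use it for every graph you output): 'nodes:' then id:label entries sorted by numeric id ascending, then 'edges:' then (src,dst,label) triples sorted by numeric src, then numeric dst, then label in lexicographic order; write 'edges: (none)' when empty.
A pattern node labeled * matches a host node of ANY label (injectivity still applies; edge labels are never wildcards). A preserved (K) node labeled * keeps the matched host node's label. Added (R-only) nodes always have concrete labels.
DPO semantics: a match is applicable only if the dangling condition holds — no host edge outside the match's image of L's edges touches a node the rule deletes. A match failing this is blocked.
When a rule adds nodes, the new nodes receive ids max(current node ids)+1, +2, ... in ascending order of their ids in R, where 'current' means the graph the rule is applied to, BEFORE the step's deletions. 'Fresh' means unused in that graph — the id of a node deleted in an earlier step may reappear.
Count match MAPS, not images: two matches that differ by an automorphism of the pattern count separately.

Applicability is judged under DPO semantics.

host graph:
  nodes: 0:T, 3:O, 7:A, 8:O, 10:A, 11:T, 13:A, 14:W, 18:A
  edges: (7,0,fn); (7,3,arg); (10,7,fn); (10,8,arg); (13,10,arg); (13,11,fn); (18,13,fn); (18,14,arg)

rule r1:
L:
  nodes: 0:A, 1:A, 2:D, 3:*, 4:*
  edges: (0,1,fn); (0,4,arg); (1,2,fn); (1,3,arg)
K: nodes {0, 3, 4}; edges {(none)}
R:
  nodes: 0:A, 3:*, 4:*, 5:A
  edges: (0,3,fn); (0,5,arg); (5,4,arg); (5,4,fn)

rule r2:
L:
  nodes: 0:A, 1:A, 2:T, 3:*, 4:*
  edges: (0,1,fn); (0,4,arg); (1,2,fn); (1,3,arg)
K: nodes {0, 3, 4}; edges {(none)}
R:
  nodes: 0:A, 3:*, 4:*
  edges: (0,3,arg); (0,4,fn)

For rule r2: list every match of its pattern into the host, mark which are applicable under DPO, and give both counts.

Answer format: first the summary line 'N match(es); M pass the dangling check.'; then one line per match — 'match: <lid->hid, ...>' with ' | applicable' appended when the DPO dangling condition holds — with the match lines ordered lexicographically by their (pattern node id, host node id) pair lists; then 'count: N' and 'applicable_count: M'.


2 match(es); 2 pass the dangling check.
match: 0->10, 1->7, 2->0, 3->3, 4->8 | applicable
match: 0->18, 1->13, 2->11, 3->10, 4->14 | applicable
count: 2
applicable_count: 2


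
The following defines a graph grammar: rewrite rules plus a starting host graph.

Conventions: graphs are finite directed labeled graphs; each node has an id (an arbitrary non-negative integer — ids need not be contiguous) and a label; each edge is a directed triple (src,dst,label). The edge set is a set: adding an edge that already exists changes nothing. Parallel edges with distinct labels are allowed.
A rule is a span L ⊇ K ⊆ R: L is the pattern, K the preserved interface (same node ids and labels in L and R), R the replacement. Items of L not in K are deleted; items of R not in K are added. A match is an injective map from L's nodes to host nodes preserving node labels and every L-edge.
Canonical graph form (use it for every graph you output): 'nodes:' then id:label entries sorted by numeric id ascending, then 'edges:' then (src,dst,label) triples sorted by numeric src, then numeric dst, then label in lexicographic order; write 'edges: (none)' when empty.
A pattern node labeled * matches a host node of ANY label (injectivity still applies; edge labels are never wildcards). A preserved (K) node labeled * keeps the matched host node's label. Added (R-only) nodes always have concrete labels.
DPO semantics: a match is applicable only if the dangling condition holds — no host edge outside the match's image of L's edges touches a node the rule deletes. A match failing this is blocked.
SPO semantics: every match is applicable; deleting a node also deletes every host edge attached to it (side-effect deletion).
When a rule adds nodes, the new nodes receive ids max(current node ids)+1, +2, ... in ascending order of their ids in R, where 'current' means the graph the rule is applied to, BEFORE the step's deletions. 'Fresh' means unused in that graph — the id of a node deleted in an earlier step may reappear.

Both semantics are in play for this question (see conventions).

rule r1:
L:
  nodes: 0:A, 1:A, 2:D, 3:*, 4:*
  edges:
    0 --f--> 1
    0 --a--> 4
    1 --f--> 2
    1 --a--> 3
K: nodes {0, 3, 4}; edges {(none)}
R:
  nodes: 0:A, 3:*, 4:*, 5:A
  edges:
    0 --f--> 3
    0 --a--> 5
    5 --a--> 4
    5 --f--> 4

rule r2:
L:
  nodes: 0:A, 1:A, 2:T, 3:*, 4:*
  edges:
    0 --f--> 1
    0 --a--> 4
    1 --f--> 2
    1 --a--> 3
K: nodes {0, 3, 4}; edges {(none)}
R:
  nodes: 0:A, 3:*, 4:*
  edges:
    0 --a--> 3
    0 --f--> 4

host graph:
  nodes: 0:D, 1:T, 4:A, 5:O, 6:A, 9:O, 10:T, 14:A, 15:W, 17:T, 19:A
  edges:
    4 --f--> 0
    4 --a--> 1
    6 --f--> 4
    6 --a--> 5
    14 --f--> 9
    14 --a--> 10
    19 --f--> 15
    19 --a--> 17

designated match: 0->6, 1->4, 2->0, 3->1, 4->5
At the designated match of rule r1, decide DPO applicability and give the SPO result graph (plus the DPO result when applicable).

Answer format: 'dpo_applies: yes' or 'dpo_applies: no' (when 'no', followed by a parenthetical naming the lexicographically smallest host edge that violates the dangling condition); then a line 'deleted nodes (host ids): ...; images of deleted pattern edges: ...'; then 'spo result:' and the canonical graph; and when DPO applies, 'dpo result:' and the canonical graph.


dpo_applies: yes
deleted nodes (host ids): 0, 4; images of deleted pattern edges: (4,0,f); (4,1,a); (6,4,f); (6,5,a)
spo result:
nodes: 1:T, 5:O, 6:A, 9:O, 10:T, 14:A, 15:W, 17:T, 19:A, 20:A
edges: (6,1,f); (6,20,a); (14,9,f); (14,10,a); (19,15,f); (19,17,a); (20,5,a); (20,5,f)
dpo result:
nodes: 1:T, 5:O, 6:A, 9:O, 10:T, 14:A, 15:W, 17:T, 19:A, 20:A
edges: (6,1,f); (6,20,a); (14,9,f); (14,10,a); (19,15,f); (19,17,a); (20,5,a); (20,5,f)


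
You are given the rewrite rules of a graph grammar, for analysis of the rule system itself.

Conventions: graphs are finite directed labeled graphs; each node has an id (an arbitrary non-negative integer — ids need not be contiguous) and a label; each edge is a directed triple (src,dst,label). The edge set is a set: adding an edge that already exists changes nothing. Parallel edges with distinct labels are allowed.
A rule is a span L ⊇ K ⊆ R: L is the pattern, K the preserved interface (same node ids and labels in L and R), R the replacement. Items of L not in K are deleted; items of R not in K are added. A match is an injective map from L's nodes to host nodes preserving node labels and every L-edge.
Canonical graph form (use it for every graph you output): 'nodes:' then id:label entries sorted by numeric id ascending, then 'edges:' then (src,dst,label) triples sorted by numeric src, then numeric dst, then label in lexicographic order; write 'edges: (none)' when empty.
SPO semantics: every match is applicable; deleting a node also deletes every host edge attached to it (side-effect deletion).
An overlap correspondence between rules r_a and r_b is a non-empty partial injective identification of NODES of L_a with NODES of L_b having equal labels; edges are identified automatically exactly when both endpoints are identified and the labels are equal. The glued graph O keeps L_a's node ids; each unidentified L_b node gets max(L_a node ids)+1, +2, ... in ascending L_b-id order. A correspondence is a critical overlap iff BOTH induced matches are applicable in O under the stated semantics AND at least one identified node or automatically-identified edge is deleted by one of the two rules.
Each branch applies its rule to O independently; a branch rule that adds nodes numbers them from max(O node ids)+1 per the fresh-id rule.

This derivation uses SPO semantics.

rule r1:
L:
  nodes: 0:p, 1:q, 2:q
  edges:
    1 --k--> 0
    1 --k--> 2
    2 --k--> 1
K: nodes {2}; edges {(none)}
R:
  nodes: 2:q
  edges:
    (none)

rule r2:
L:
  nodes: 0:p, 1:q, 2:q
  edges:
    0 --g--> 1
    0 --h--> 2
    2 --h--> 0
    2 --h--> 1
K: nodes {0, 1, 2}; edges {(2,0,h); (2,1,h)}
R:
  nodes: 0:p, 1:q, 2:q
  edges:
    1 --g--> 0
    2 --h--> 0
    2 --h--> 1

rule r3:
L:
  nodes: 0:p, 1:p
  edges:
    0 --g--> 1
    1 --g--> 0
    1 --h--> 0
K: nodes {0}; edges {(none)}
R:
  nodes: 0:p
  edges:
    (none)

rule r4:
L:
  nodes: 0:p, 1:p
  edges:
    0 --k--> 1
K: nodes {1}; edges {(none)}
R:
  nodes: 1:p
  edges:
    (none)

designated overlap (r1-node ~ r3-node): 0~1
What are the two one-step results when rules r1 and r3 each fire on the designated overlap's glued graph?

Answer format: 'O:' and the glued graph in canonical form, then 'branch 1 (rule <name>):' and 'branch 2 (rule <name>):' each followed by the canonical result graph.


O:
nodes: 0:p, 1:q, 2:q, 3:p
edges: (0,3,g); (0,3,h); (1,0,k); (1,2,k); (2,1,k); (3,0,g)
branch 1 (rule r1):
nodes: 2:q, 3:p
edges: (none)
branch 2 (rule r3):
nodes: 1:q, 2:q, 3:p
edges: (1,2,k); (2,1,k)


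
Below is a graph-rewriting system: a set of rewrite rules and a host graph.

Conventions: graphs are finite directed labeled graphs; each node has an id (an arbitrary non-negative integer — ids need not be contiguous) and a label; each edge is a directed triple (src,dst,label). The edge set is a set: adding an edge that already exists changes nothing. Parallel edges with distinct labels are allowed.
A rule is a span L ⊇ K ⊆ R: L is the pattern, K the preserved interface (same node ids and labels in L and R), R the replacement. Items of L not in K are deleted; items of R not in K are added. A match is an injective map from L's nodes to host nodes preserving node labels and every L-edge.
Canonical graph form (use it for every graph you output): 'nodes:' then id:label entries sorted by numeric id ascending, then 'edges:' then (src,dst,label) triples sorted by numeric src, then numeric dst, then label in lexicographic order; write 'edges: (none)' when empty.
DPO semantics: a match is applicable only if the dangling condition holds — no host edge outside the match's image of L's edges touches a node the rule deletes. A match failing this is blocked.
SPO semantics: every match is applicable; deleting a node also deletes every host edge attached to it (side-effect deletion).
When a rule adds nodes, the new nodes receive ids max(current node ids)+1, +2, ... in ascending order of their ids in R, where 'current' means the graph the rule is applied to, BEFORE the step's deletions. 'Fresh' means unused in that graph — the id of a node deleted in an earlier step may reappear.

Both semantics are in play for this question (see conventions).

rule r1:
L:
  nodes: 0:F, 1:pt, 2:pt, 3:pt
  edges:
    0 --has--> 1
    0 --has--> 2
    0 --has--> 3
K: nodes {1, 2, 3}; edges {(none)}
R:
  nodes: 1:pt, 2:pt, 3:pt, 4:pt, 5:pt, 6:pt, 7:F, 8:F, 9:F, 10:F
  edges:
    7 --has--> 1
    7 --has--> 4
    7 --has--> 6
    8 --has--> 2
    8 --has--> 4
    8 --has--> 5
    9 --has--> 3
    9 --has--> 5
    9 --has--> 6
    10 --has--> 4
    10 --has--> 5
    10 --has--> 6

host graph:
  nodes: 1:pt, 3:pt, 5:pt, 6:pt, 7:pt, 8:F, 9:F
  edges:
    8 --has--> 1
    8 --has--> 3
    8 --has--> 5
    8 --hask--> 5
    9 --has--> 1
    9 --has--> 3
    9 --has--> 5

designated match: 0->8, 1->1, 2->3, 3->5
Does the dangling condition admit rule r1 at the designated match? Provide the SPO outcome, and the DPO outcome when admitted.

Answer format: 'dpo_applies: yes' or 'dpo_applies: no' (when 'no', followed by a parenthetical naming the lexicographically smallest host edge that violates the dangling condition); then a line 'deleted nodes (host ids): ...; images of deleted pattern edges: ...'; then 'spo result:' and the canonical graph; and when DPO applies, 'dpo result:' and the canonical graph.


dpo_applies: no
(the rule deletes node 8, which keeps host edge (8,5,hask) outside the match image — the dangling condition fails, DPO blocks; SPO proceeds and side-deletes such edges)
deleted nodes (host ids): 8; images of deleted pattern edges: (8,1,has); (8,3,has); (8,5,has)
spo result:
nodes: 1:pt, 3:pt, 5:pt, 6:pt, 7:pt, 9:F, 10:pt, 11:pt, 12:pt, 13:F, 14:F, 15:F, 16:F
edges: (9,1,has); (9,3,has); (9,5,has); (13,1,has); (13,10,has); (13,12,has); (14,3,has); (14,10,has); (14,11,has); (15,5,has); (15,11,has); (15,12,has); (16,10,has); (16,11,has); (16,12,has)


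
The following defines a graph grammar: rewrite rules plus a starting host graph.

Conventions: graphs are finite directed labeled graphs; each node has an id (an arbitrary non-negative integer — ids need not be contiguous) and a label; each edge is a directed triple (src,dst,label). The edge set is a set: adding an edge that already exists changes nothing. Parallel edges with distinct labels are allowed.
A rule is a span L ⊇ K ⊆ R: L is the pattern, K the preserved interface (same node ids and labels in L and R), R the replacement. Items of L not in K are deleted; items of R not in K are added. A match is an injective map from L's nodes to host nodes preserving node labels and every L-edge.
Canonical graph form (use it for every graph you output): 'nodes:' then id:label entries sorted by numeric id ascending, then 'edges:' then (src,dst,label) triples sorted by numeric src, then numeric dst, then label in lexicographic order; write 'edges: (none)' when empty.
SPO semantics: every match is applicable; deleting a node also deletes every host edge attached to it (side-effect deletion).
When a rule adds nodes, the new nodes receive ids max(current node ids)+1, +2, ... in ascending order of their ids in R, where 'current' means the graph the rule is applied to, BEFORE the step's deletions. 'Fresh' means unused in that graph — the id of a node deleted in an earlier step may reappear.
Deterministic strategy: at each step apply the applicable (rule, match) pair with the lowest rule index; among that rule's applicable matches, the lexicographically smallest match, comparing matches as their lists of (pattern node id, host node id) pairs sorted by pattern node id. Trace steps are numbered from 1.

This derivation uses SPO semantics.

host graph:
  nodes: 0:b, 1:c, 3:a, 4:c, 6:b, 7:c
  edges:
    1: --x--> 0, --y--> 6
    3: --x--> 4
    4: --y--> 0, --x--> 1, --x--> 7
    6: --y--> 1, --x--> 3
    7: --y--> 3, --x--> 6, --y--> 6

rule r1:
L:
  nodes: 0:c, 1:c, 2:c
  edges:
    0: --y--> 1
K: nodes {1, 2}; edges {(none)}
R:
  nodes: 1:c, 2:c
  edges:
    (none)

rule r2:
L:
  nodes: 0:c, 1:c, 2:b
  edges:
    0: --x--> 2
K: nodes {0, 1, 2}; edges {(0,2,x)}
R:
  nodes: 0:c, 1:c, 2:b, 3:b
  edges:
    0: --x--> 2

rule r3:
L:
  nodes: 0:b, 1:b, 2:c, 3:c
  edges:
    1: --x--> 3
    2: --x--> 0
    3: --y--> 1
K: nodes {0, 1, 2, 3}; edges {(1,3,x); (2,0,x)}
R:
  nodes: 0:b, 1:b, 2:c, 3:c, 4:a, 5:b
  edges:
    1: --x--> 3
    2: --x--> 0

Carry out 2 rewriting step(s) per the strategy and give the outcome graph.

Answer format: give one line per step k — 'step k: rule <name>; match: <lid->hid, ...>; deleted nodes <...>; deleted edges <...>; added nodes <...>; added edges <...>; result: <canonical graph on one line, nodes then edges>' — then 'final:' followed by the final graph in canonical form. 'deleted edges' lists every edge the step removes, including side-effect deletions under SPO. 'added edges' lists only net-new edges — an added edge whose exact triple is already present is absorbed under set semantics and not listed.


step 1: rule r2; match: 0->1, 1->4, 2->0; deleted nodes (none); deleted edges (none); added nodes 8; added edges (none); result: nodes: 0:b, 1:c, 3:a, 4:c, 6:b, 7:c, 8:b edges: (1,0,x); (1,6,y); (3,4,x); (4,0,y); (4,1,x); (4,7,x); (6,1,y); (6,3,x); (7,3,y); (7,6,x); (7,6,y)
step 2: rule r2; match: 0->1, 1->4, 2->0; deleted nodes (none); deleted edges (none); added nodes 9; added edges (none); result: nodes: 0:b, 1:c, 3:a, 4:c, 6:b, 7:c, 8:b, 9:b edges: (1,0,x); (1,6,y); (3,4,x); (4,0,y); (4,1,x); (4,7,x); (6,1,y); (6,3,x); (7,3,y); (7,6,x); (7,6,y)
final:
nodes: 0:b, 1:c, 3:a, 4:c, 6:b, 7:c, 8:b, 9:b
edges: (1,0,x); (1,6,y); (3,4,x); (4,0,y); (4,1,x); (4,7,x); (6,1,y); (6,3,x); (7,3,y); (7,6,x); (7,6,y)


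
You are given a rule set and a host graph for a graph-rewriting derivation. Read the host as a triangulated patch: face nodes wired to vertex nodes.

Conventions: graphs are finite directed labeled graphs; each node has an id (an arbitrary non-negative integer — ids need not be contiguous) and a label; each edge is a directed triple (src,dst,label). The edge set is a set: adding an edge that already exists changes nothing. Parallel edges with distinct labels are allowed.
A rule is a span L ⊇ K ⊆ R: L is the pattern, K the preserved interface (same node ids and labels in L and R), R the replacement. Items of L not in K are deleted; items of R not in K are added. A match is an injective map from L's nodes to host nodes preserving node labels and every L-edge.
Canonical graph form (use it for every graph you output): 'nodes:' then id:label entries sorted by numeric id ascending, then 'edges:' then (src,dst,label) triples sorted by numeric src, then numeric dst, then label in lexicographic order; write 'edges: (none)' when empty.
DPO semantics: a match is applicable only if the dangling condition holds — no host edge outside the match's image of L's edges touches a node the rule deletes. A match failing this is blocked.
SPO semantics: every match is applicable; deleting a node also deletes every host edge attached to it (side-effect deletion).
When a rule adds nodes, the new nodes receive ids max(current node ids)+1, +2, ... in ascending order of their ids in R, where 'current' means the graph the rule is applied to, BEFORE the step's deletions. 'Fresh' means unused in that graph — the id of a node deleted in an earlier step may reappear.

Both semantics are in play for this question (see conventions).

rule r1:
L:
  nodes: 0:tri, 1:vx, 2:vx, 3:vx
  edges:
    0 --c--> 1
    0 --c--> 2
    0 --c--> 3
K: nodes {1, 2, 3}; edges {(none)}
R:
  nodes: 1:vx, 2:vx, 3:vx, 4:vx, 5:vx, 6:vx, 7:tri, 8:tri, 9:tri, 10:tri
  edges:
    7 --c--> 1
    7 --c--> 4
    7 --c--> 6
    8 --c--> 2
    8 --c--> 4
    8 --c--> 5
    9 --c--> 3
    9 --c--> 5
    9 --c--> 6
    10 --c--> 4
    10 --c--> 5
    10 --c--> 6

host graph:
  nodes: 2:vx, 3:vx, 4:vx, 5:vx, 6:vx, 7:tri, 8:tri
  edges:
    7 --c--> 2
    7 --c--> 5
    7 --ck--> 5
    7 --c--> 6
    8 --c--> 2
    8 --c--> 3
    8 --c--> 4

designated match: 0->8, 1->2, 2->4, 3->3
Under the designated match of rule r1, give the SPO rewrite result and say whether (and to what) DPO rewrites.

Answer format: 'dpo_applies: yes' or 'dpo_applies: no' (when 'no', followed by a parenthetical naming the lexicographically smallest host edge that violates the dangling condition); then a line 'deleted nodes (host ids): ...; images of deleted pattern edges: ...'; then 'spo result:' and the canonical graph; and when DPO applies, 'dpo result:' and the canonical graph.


dpo_applies: yes
deleted nodes (host ids): 8; images of deleted pattern edges: (8,2,c); (8,3,c); (8,4,c)
spo result:
nodes: 2:vx, 3:vx, 4:vx, 5:vx, 6:vx, 7:tri, 9:vx, 10:vx, 11:vx, 12:tri, 13:tri, 14:tri, 15:tri
edges: (7,2,c); (7,5,c); (7,5,ck); (7,6,c); (12,2,c); (12,9,c); (12,11,c); (13,4,c); (13,9,c); (13,10,c); (14,3,c); (14,10,c); (14,11,c); (15,9,c); (15,10,c); (15,11,c)
dpo result:
nodes: 2:vx, 3:vx, 4:vx, 5:vx, 6:vx, 7:tri, 9:vx, 10:vx, 11:vx, 12:tri, 13:tri, 14:tri, 15:tri
edges: (7,2,c); (7,5,c); (7,5,ck); (7,6,c); (12,2,c); (12,9,c); (12,11,c); (13,4,c); (13,9,c); (13,10,c); (14,3,c); (14,10,c); (14,11,c); (15,9,c); (15,10,c); (15,11,c)


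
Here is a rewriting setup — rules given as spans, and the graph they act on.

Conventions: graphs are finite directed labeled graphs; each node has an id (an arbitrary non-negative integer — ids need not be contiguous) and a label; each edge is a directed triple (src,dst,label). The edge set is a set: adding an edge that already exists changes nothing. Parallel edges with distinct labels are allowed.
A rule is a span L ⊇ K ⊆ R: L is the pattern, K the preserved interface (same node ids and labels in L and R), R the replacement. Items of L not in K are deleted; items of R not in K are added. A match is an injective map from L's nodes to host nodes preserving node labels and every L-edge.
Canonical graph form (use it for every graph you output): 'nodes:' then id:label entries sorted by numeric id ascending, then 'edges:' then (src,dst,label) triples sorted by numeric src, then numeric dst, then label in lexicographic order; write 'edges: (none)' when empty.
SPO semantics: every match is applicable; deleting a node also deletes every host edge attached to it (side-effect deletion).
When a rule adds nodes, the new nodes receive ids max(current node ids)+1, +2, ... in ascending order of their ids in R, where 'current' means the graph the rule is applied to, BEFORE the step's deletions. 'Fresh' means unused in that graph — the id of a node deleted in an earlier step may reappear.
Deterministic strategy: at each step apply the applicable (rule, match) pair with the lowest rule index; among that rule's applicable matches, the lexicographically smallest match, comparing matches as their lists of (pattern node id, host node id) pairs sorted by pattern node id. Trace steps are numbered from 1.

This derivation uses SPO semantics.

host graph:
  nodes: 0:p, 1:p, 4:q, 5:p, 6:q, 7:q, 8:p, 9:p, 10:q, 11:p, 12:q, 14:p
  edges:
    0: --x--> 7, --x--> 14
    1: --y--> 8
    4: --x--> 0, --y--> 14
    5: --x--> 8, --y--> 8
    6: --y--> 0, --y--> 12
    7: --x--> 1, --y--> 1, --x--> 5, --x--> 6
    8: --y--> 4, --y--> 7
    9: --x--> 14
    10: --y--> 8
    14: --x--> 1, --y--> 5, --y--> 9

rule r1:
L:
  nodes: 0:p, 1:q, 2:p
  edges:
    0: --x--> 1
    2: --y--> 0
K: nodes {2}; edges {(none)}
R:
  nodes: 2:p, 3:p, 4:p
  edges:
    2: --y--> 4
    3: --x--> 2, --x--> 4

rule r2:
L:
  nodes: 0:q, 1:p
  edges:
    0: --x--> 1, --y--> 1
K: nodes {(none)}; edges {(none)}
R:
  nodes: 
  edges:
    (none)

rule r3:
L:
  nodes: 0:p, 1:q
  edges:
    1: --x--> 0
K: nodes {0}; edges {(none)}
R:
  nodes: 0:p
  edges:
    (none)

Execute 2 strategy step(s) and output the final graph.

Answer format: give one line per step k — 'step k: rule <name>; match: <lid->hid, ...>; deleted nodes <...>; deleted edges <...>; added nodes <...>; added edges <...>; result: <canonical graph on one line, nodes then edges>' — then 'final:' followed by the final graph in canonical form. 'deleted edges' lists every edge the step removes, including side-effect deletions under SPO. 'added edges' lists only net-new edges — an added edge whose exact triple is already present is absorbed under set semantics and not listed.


step 1: rule r2; match: 0->7, 1->1; deleted nodes 1, 7; deleted edges (0,7,x); (1,8,y); (7,1,x); (7,1,y); (7,5,x); (7,6,x); (8,7,y); (14,1,x); added nodes (none); added edges (none); result: nodes: 0:p, 4:q, 5:p, 6:q, 8:p, 9:p, 10:q, 11:p, 12:q, 14:p edges: (0,14,x); (4,0,x); (4,14,y); (5,8,x); (5,8,y); (6,0,y); (6,12,y); (8,4,y); (9,14,x); (10,8,y); (14,5,y); (14,9,y)
step 2: rule r3; match: 0->0, 1->4; deleted nodes 4; deleted edges (4,0,x); (4,14,y); (8,4,y); added nodes (none); added edges (none); result: nodes: 0:p, 5:p, 6:q, 8:p, 9:p, 10:q, 11:p, 12:q, 14:p edges: (0,14,x); (5,8,x); (5,8,y); (6,0,y); (6,12,y); (9,14,x); (10,8,y); (14,5,y); (14,9,y)
final:
nodes: 0:p, 5:p, 6:q, 8:p, 9:p, 10:q, 11:p, 12:q, 14:p
edges: (0,14,x); (5,8,x); (5,8,y); (6,0,y); (6,12,y); (9,14,x); (10,8,y); (14,5,y); (14,9,y)


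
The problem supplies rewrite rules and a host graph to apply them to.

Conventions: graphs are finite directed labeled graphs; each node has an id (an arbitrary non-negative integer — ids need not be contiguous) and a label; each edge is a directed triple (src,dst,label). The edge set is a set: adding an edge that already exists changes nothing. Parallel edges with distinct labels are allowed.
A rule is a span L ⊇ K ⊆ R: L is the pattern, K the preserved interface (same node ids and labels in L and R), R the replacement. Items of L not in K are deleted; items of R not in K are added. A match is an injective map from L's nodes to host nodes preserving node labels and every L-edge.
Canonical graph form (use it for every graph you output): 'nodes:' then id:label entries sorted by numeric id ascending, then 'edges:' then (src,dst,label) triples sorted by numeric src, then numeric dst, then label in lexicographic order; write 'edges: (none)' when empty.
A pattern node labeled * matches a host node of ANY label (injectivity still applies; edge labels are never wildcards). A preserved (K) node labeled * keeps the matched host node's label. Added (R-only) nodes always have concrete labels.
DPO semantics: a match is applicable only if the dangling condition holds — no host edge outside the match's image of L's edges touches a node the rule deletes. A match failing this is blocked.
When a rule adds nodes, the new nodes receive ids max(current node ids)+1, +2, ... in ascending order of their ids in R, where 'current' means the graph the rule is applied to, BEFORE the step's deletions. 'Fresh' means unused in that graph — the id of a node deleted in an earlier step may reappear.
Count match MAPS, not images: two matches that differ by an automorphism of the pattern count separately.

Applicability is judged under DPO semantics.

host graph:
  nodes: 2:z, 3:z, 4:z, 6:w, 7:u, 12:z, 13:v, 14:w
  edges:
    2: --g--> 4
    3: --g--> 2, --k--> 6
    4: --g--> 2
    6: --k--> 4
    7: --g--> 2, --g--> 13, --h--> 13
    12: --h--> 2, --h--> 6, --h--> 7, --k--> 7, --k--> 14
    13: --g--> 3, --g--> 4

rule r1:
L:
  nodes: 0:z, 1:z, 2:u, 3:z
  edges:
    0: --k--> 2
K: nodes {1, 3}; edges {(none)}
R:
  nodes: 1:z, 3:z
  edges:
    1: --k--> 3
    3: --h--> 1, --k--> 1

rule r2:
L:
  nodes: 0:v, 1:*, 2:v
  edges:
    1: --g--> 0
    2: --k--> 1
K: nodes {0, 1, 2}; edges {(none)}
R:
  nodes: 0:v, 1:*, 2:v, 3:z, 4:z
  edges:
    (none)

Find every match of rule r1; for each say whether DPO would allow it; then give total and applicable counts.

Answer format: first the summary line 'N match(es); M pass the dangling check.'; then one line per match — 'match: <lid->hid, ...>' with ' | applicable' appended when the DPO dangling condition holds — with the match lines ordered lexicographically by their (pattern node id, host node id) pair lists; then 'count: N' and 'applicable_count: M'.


6 match(es); 0 pass the dangling check.
match: 0->12, 1->2, 2->7, 3->3
match: 0->12, 1->2, 2->7, 3->4
match: 0->12, 1->3, 2->7, 3->2
match: 0->12, 1->3, 2->7, 3->4
match: 0->12, 1->4, 2->7, 3->2
match: 0->12, 1->4, 2->7, 3->3
count: 6
applicable_count: 0
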